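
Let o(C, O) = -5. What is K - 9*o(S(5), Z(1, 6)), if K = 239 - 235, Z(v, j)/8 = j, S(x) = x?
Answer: 49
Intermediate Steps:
Z(v, j) = 8*j
K = 4
K - 9*o(S(5), Z(1, 6)) = 4 - 9*(-5) = 4 + 45 = 49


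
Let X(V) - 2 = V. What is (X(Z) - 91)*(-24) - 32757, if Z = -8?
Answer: -30429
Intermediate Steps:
X(V) = 2 + V
(X(Z) - 91)*(-24) - 32757 = ((2 - 8) - 91)*(-24) - 32757 = (-6 - 91)*(-24) - 32757 = -97*(-24) - 32757 = 2328 - 32757 = -30429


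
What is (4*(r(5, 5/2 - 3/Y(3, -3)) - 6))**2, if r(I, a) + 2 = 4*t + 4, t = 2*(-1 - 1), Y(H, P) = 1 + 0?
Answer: 6400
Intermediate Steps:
Y(H, P) = 1
t = -4 (t = 2*(-2) = -4)
r(I, a) = -14 (r(I, a) = -2 + (4*(-4) + 4) = -2 + (-16 + 4) = -2 - 12 = -14)
(4*(r(5, 5/2 - 3/Y(3, -3)) - 6))**2 = (4*(-14 - 6))**2 = (4*(-20))**2 = (-80)**2 = 6400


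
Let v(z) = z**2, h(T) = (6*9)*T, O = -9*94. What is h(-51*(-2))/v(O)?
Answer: 17/2209 ≈ 0.0076958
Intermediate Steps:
O = -846
h(T) = 54*T
h(-51*(-2))/v(O) = (54*(-51*(-2)))/((-846)**2) = (54*102)/715716 = 5508*(1/715716) = 17/2209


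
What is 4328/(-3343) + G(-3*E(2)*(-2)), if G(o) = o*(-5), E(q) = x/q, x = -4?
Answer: 196252/3343 ≈ 58.705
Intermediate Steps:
E(q) = -4/q
G(o) = -5*o
4328/(-3343) + G(-3*E(2)*(-2)) = 4328/(-3343) - 5*(-(-12)/2)*(-2) = 4328*(-1/3343) - 5*(-(-12)/2)*(-2) = -4328/3343 - 5*(-3*(-2))*(-2) = -4328/3343 - 30*(-2) = -4328/3343 - 5*(-12) = -4328/3343 + 60 = 196252/3343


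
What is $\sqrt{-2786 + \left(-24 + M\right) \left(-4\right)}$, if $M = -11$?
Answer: $21 i \sqrt{6} \approx 51.439 i$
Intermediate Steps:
$\sqrt{-2786 + \left(-24 + M\right) \left(-4\right)} = \sqrt{-2786 + \left(-24 - 11\right) \left(-4\right)} = \sqrt{-2786 - -140} = \sqrt{-2786 + 140} = \sqrt{-2646} = 21 i \sqrt{6}$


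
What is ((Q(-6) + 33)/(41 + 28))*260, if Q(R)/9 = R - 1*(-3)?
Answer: 520/23 ≈ 22.609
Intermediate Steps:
Q(R) = 27 + 9*R (Q(R) = 9*(R - 1*(-3)) = 9*(R + 3) = 9*(3 + R) = 27 + 9*R)
((Q(-6) + 33)/(41 + 28))*260 = (((27 + 9*(-6)) + 33)/(41 + 28))*260 = (((27 - 54) + 33)/69)*260 = ((-27 + 33)*(1/69))*260 = (6*(1/69))*260 = (2/23)*260 = 520/23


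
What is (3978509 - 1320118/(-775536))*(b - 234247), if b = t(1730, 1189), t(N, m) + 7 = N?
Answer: -29893656276464067/32314 ≈ -9.2510e+11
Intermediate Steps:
t(N, m) = -7 + N
b = 1723 (b = -7 + 1730 = 1723)
(3978509 - 1320118/(-775536))*(b - 234247) = (3978509 - 1320118/(-775536))*(1723 - 234247) = (3978509 - 1320118*(-1/775536))*(-232524) = (3978509 + 660059/387768)*(-232524) = (1542739137971/387768)*(-232524) = -29893656276464067/32314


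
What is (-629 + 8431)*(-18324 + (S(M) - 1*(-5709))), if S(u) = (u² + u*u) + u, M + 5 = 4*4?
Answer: -96448324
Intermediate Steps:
M = 11 (M = -5 + 4*4 = -5 + 16 = 11)
S(u) = u + 2*u² (S(u) = (u² + u²) + u = 2*u² + u = u + 2*u²)
(-629 + 8431)*(-18324 + (S(M) - 1*(-5709))) = (-629 + 8431)*(-18324 + (11*(1 + 2*11) - 1*(-5709))) = 7802*(-18324 + (11*(1 + 22) + 5709)) = 7802*(-18324 + (11*23 + 5709)) = 7802*(-18324 + (253 + 5709)) = 7802*(-18324 + 5962) = 7802*(-12362) = -96448324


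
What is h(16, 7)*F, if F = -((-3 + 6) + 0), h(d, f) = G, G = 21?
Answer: -63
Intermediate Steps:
h(d, f) = 21
F = -3 (F = -(3 + 0) = -1*3 = -3)
h(16, 7)*F = 21*(-3) = -63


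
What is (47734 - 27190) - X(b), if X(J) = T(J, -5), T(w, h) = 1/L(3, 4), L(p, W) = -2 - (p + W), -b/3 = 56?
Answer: 184897/9 ≈ 20544.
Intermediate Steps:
b = -168 (b = -3*56 = -168)
L(p, W) = -2 - W - p (L(p, W) = -2 - (W + p) = -2 + (-W - p) = -2 - W - p)
T(w, h) = -⅑ (T(w, h) = 1/(-2 - 1*4 - 1*3) = 1/(-2 - 4 - 3) = 1/(-9) = -⅑)
X(J) = -⅑
(47734 - 27190) - X(b) = (47734 - 27190) - 1*(-⅑) = 20544 + ⅑ = 184897/9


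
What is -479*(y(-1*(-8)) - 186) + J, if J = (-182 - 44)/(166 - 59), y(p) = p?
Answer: 9122808/107 ≈ 85260.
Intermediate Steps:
J = -226/107 ≈ -2.1121
-479*(y(-1*(-8)) - 186) + J = -479*(-1*(-8) - 186) - 226/107 = -479*(8 - 186) - 226/107 = -479*(-178) - 226/107 = 85262 - 226/107 = 9122808/107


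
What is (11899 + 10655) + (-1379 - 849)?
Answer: 20326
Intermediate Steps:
(11899 + 10655) + (-1379 - 849) = 22554 - 2228 = 20326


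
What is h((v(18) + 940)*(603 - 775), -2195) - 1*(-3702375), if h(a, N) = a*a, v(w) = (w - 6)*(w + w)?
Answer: 55692150631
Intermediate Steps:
v(w) = 2*w*(-6 + w) (v(w) = (-6 + w)*(2*w) = 2*w*(-6 + w))
h(a, N) = a**2
h((v(18) + 940)*(603 - 775), -2195) - 1*(-3702375) = ((2*18*(-6 + 18) + 940)*(603 - 775))**2 - 1*(-3702375) = ((2*18*12 + 940)*(-172))**2 + 3702375 = ((432 + 940)*(-172))**2 + 3702375 = (1372*(-172))**2 + 3702375 = (-235984)**2 + 3702375 = 55688448256 + 3702375 = 55692150631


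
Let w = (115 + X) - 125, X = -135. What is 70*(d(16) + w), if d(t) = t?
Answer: -9030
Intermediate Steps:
w = -145 (w = (115 - 135) - 125 = -20 - 125 = -145)
70*(d(16) + w) = 70*(16 - 145) = 70*(-129) = -9030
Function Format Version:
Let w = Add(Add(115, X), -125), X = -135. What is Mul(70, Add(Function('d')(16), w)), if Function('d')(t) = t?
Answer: -9030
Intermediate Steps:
w = -145 (w = Add(Add(115, -135), -125) = Add(-20, -125) = -145)
Mul(70, Add(Function('d')(16), w)) = Mul(70, Add(16, -145)) = Mul(70, -129) = -9030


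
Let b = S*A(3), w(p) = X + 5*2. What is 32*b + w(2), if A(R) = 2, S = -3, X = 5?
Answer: -177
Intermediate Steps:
w(p) = 15 (w(p) = 5 + 5*2 = 5 + 10 = 15)
b = -6 (b = -3*2 = -6)
32*b + w(2) = 32*(-6) + 15 = -192 + 15 = -177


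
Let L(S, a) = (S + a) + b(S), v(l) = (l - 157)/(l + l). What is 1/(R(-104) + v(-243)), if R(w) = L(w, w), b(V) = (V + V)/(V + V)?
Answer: -243/50101 ≈ -0.0048502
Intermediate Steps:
b(V) = 1 (b(V) = (2*V)/((2*V)) = (2*V)*(1/(2*V)) = 1)
v(l) = (-157 + l)/(2*l) (v(l) = (-157 + l)/((2*l)) = (-157 + l)*(1/(2*l)) = (-157 + l)/(2*l))
L(S, a) = 1 + S + a (L(S, a) = (S + a) + 1 = 1 + S + a)
R(w) = 1 + 2*w (R(w) = 1 + w + w = 1 + 2*w)
1/(R(-104) + v(-243)) = 1/((1 + 2*(-104)) + (½)*(-157 - 243)/(-243)) = 1/((1 - 208) + (½)*(-1/243)*(-400)) = 1/(-207 + 200/243) = 1/(-50101/243) = -243/50101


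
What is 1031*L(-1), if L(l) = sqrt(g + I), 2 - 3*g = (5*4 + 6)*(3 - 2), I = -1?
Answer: 3093*I ≈ 3093.0*I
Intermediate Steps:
g = -8 (g = 2/3 - (5*4 + 6)*(3 - 2)/3 = 2/3 - (20 + 6)/3 = 2/3 - 26/3 = -8)
L(l) = 3*I (L(l) = sqrt(-8 - 1) = sqrt(-9) = 3*I)
1031*L(-1) = 1031*(3*I) = 3093*I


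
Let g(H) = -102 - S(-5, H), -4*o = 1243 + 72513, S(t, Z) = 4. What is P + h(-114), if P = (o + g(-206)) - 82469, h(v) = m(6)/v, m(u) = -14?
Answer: -5757791/57 ≈ -1.0101e+5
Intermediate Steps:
o = -18439 (o = -(1243 + 72513)/4 = -¼*73756 = -18439)
g(H) = -106 (g(H) = -102 - 1*4 = -102 - 4 = -106)
h(v) = -14/v
P = -101014 (P = (-18439 - 106) - 82469 = -18545 - 82469 = -101014)
P + h(-114) = -101014 - 14/(-114) = -101014 - 14*(-1/114) = -101014 + 7/57 = -5757791/57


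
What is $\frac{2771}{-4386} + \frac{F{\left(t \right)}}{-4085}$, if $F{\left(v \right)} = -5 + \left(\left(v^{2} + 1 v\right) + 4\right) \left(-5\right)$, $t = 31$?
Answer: $\frac{2885}{4902} \approx 0.58854$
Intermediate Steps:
$F{\left(v \right)} = -25 - 5 v - 5 v^{2}$ ($F{\left(v \right)} = -5 + \left(\left(v^{2} + v\right) + 4\right) \left(-5\right) = -5 + \left(\left(v + v^{2}\right) + 4\right) \left(-5\right) = -5 + \left(4 + v + v^{2}\right) \left(-5\right) = -5 - \left(20 + 5 v + 5 v^{2}\right) = -25 - 5 v - 5 v^{2}$)
$\frac{2771}{-4386} + \frac{F{\left(t \right)}}{-4085} = \frac{2771}{-4386} + \frac{-25 - 155 - 5 \cdot 31^{2}}{-4085} = 2771 \left(- \frac{1}{4386}\right) + \left(-25 - 155 - 4805\right) \left(- \frac{1}{4085}\right) = - \frac{163}{258} + \left(-25 - 155 - 4805\right) \left(- \frac{1}{4085}\right) = - \frac{163}{258} - - \frac{997}{817} = - \frac{163}{258} + \frac{997}{817} = \frac{2885}{4902}$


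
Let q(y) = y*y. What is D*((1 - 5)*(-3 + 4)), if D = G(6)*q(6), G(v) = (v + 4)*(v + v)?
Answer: -17280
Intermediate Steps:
G(v) = 2*v*(4 + v) (G(v) = (4 + v)*(2*v) = 2*v*(4 + v))
q(y) = y**2
D = 4320 (D = (2*6*(4 + 6))*6**2 = (2*6*10)*36 = 120*36 = 4320)
D*((1 - 5)*(-3 + 4)) = 4320*((1 - 5)*(-3 + 4)) = 4320*(-4*1) = 4320*(-4) = -17280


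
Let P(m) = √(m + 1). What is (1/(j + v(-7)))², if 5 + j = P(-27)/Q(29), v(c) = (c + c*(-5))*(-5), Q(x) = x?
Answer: 841/(4205 - I*√26)² ≈ 4.7562e-5 + 1.1535e-7*I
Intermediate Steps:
P(m) = √(1 + m)
v(c) = 20*c (v(c) = (c - 5*c)*(-5) = -4*c*(-5) = 20*c)
j = -5 + I*√26/29 (j = -5 + √(1 - 27)/29 = -5 + √(-26)*(1/29) = -5 + (I*√26)*(1/29) = -5 + I*√26/29 ≈ -5.0 + 0.17583*I)
(1/(j + v(-7)))² = (1/((-5 + I*√26/29) + 20*(-7)))² = (1/((-5 + I*√26/29) - 140))² = (1/(-145 + I*√26/29))² = (-145 + I*√26/29)⁻²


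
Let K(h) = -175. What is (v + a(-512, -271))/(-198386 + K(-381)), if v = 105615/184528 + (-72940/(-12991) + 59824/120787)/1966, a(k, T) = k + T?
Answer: 222700418576677219403/56516143794674588149488 ≈ 0.0039405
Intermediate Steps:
a(k, T) = T + k
v = 163792377287569861/284628621908001008 (v = 105615*(1/184528) + (-72940*(-1/12991) + 59824*(1/120787))*(1/1966) = 105615/184528 + (72940/12991 + 59824/120787)*(1/1966) = 105615/184528 + (9587377364/1569143917)*(1/1966) = 105615/184528 + 4793688682/1542468470411 = 163792377287569861/284628621908001008 ≈ 0.57546)
(v + a(-512, -271))/(-198386 + K(-381)) = (163792377287569861/284628621908001008 + (-271 - 512))/(-198386 - 175) = (163792377287569861/284628621908001008 - 783)/(-198561) = -222700418576677219403/284628621908001008*(-1/198561) = 222700418576677219403/56516143794674588149488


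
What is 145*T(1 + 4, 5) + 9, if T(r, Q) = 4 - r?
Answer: -136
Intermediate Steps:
145*T(1 + 4, 5) + 9 = 145*(4 - (1 + 4)) + 9 = 145*(4 - 1*5) + 9 = 145*(4 - 5) + 9 = 145*(-1) + 9 = -145 + 9 = -136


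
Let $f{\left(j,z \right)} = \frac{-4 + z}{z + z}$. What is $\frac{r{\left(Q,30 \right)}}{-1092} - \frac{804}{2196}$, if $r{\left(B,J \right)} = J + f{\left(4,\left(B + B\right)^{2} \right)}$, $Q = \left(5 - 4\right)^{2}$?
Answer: $- \frac{13109}{33306} \approx -0.39359$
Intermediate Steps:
$Q = 1$ ($Q = 1^{2} = 1$)
$f{\left(j,z \right)} = \frac{-4 + z}{2 z}$
$r{\left(B,J \right)} = J + \frac{-4 + 4 B^{2}}{8 B^{2}}$ ($r{\left(B,J \right)} = J + \frac{-4 + \left(B + B\right)^{2}}{2 \left(B + B\right)^{2}} = J + \frac{-4 + \left(2 B\right)^{2}}{2 \left(2 B\right)^{2}} = J + \frac{-4 + 4 B^{2}}{2 \cdot 4 B^{2}} = J + \frac{\frac{1}{4 B^{2}} \left(-4 + 4 B^{2}\right)}{2} = J + \frac{-4 + 4 B^{2}}{8 B^{2}}$)
$\frac{r{\left(Q,30 \right)}}{-1092} - \frac{804}{2196} = \frac{\frac{1}{2} + 30 - \frac{1}{2 \cdot 1}}{-1092} - \frac{804}{2196} = \left(\frac{1}{2} + 30 - \frac{1}{2}\right) \left(- \frac{1}{1092}\right) - \frac{67}{183} = 30 \left(- \frac{1}{1092}\right) - \frac{67}{183} = - \frac{5}{182} - \frac{67}{183} = - \frac{13109}{33306}$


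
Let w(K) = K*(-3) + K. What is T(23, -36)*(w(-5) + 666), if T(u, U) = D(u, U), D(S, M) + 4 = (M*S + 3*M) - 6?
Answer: -639496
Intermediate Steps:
w(K) = -2*K (w(K) = -3*K + K = -2*K)
D(S, M) = -10 + 3*M + M*S (D(S, M) = -4 + ((M*S + 3*M) - 6) = -4 + ((3*M + M*S) - 6) = -4 + (-6 + 3*M + M*S) = -10 + 3*M + M*S)
T(u, U) = -10 + 3*U + U*u
T(23, -36)*(w(-5) + 666) = (-10 + 3*(-36) - 36*23)*(-2*(-5) + 666) = (-10 - 108 - 828)*(10 + 666) = -946*676 = -639496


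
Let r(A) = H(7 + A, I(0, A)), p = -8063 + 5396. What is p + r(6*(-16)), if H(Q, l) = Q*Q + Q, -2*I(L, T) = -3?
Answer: 5165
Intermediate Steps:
I(L, T) = 3/2 (I(L, T) = -½*(-3) = 3/2)
p = -2667
H(Q, l) = Q + Q² (H(Q, l) = Q² + Q = Q + Q²)
r(A) = (7 + A)*(8 + A) (r(A) = (7 + A)*(1 + (7 + A)) = (7 + A)*(8 + A))
p + r(6*(-16)) = -2667 + (7 + 6*(-16))*(8 + 6*(-16)) = -2667 + (7 - 96)*(8 - 96) = -2667 - 89*(-88) = -2667 + 7832 = 5165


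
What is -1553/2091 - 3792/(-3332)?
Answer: 40507/102459 ≈ 0.39535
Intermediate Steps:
-1553/2091 - 3792/(-3332) = -1553*1/2091 - 3792*(-1/3332) = -1553/2091 + 948/833 = 40507/102459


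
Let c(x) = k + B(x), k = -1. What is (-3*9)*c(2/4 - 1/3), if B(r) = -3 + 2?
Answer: 54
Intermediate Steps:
B(r) = -1
c(x) = -2 (c(x) = -1 - 1 = -2)
(-3*9)*c(2/4 - 1/3) = -3*9*(-2) = -27*(-2) = 54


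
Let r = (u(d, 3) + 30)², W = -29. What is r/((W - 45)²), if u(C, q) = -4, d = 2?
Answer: 169/1369 ≈ 0.12345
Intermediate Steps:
r = 676 (r = (-4 + 30)² = 26² = 676)
r/((W - 45)²) = 676/((-29 - 45)²) = 676/((-74)²) = 676/5476 = 676*(1/5476) = 169/1369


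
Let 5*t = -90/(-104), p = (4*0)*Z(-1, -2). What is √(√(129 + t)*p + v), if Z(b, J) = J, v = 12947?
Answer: 11*√107 ≈ 113.78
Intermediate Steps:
p = 0 (p = (4*0)*(-2) = 0*(-2) = 0)
t = 9/52 (t = (-90/(-104))/5 = (-90*(-1/104))/5 = (⅕)*(45/52) = 9/52 ≈ 0.17308)
√(√(129 + t)*p + v) = √(√(129 + 9/52)*0 + 12947) = √(√(6717/52)*0 + 12947) = √((√87321/26)*0 + 12947) = √(0 + 12947) = √12947 = 11*√107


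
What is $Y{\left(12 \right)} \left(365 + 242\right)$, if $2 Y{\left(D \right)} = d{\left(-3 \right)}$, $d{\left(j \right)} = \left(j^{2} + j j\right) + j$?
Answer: $\frac{9105}{2} \approx 4552.5$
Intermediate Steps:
$d{\left(j \right)} = j + 2 j^{2}$ ($d{\left(j \right)} = \left(j^{2} + j^{2}\right) + j = 2 j^{2} + j = j + 2 j^{2}$)
$Y{\left(D \right)} = \frac{15}{2}$ ($Y{\left(D \right)} = \frac{\left(-3\right) \left(1 + 2 \left(-3\right)\right)}{2} = \frac{\left(-3\right) \left(1 - 6\right)}{2} = \frac{\left(-3\right) \left(-5\right)}{2} = \frac{1}{2} \cdot 15 = \frac{15}{2}$)
$Y{\left(12 \right)} \left(365 + 242\right) = \frac{15 \left(365 + 242\right)}{2} = \frac{15}{2} \cdot 607 = \frac{9105}{2}$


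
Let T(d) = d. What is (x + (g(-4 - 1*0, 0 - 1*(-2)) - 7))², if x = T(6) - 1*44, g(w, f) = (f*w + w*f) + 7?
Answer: 2916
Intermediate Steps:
g(w, f) = 7 + 2*f*w (g(w, f) = (f*w + f*w) + 7 = 2*f*w + 7 = 7 + 2*f*w)
x = -38 (x = 6 - 1*44 = 6 - 44 = -38)
(x + (g(-4 - 1*0, 0 - 1*(-2)) - 7))² = (-38 + ((7 + 2*(0 - 1*(-2))*(-4 - 1*0)) - 7))² = (-38 + ((7 + 2*(0 + 2)*(-4 + 0)) - 7))² = (-38 + ((7 + 2*2*(-4)) - 7))² = (-38 + ((7 - 16) - 7))² = (-38 + (-9 - 7))² = (-38 - 16)² = (-54)² = 2916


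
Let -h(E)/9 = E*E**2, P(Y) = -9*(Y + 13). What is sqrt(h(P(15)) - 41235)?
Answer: sqrt(143985837) ≈ 11999.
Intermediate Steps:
P(Y) = -117 - 9*Y (P(Y) = -9*(13 + Y) = -117 - 9*Y)
h(E) = -9*E**3 (h(E) = -9*E*E**2 = -9*E**3)
sqrt(h(P(15)) - 41235) = sqrt(-9*(-117 - 9*15)**3 - 41235) = sqrt(-9*(-117 - 135)**3 - 41235) = sqrt(-9*(-252)**3 - 41235) = sqrt(-9*(-16003008) - 41235) = sqrt(144027072 - 41235) = sqrt(143985837)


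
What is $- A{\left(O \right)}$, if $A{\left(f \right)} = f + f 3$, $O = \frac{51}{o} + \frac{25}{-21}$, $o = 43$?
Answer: $\frac{16}{903} \approx 0.017719$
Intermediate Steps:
$O = - \frac{4}{903}$ ($O = \frac{51}{43} + \frac{25}{-21} = 51 \cdot \frac{1}{43} + 25 \left(- \frac{1}{21}\right) = \frac{51}{43} - \frac{25}{21} = - \frac{4}{903} \approx -0.0044297$)
$A{\left(f \right)} = 4 f$ ($A{\left(f \right)} = f + 3 f = 4 f$)
$- A{\left(O \right)} = - \frac{4 \left(-4\right)}{903} = \left(-1\right) \left(- \frac{16}{903}\right) = \frac{16}{903}$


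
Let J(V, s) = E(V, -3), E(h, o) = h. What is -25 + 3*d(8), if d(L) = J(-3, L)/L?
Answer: -209/8 ≈ -26.125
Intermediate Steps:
J(V, s) = V
d(L) = -3/L
-25 + 3*d(8) = -25 + 3*(-3/8) = -25 - 9/8 = -209/8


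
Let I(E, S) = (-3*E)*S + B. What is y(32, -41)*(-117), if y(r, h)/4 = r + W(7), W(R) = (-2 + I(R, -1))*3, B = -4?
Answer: -36036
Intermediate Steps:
I(E, S) = -4 - 3*E*S (I(E, S) = (-3*E)*S - 4 = -3*E*S - 4 = -4 - 3*E*S)
W(R) = -18 + 9*R (W(R) = (-2 + (-4 - 3*R*(-1)))*3 = (-2 + (-4 + 3*R))*3 = (-6 + 3*R)*3 = -18 + 9*R)
y(r, h) = 180 + 4*r (y(r, h) = 4*(r + (-18 + 9*7)) = 4*(r + (-18 + 63)) = 4*(r + 45) = 4*(45 + r) = 180 + 4*r)
y(32, -41)*(-117) = (180 + 4*32)*(-117) = (180 + 128)*(-117) = 308*(-117) = -36036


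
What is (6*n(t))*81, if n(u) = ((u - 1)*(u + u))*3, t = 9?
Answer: 209952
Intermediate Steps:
n(u) = 6*u*(-1 + u) (n(u) = ((-1 + u)*(2*u))*3 = (2*u*(-1 + u))*3 = 6*u*(-1 + u))
(6*n(t))*81 = (6*(6*9*(-1 + 9)))*81 = (6*(6*9*8))*81 = (6*432)*81 = 2592*81 = 209952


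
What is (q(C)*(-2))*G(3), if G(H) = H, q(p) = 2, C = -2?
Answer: -12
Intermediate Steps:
(q(C)*(-2))*G(3) = (2*(-2))*3 = -4*3 = -12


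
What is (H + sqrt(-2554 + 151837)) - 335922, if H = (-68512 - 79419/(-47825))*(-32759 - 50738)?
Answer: 273562437922907/47825 + 9*sqrt(1843) ≈ 5.7201e+9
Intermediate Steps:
H = 273578503392557/47825 (H = (-68512 - 79419*(-1/47825))*(-83497) = (-68512 + 79419/47825)*(-83497) = -3276506981/47825*(-83497) = 273578503392557/47825 ≈ 5.7204e+9)
(H + sqrt(-2554 + 151837)) - 335922 = (273578503392557/47825 + sqrt(-2554 + 151837)) - 335922 = (273578503392557/47825 + sqrt(149283)) - 335922 = (273578503392557/47825 + 9*sqrt(1843)) - 335922 = 273562437922907/47825 + 9*sqrt(1843)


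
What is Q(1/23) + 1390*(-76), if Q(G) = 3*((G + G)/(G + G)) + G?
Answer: -2429650/23 ≈ -1.0564e+5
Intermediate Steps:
Q(G) = 3 + G (Q(G) = 3*((2*G)/((2*G))) + G = 3*((2*G)*(1/(2*G))) + G = 3*1 + G = 3 + G)
Q(1/23) + 1390*(-76) = (3 + 1/23) + 1390*(-76) = (3 + 1*(1/23)) - 105640 = (3 + 1/23) - 105640 = 70/23 - 105640 = -2429650/23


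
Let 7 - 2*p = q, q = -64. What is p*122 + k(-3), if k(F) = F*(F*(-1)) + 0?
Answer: 4322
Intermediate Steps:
p = 71/2 (p = 7/2 - ½*(-64) = 7/2 + 32 = 71/2 ≈ 35.500)
k(F) = -F² (k(F) = F*(-F) + 0 = -F² + 0 = -F²)
p*122 + k(-3) = (71/2)*122 - 1*(-3)² = 4331 - 1*9 = 4331 - 9 = 4322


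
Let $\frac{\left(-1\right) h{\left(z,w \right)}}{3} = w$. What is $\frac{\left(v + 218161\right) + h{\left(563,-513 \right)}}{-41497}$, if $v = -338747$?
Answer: $\frac{119047}{41497} \approx 2.8688$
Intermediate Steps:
$h{\left(z,w \right)} = - 3 w$
$\frac{\left(v + 218161\right) + h{\left(563,-513 \right)}}{-41497} = \frac{\left(-338747 + 218161\right) - -1539}{-41497} = \left(-120586 + 1539\right) \left(- \frac{1}{41497}\right) = \left(-119047\right) \left(- \frac{1}{41497}\right) = \frac{119047}{41497}$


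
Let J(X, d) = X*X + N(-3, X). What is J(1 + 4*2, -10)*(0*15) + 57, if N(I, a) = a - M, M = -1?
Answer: 57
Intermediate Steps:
N(I, a) = 1 + a (N(I, a) = a - 1*(-1) = a + 1 = 1 + a)
J(X, d) = 1 + X + X² (J(X, d) = X*X + (1 + X) = X² + (1 + X) = 1 + X + X²)
J(1 + 4*2, -10)*(0*15) + 57 = (1 + (1 + 4*2) + (1 + 4*2)²)*(0*15) + 57 = (1 + (1 + 8) + (1 + 8)²)*0 + 57 = (1 + 9 + 9²)*0 + 57 = (1 + 9 + 81)*0 + 57 = 91*0 + 57 = 0 + 57 = 57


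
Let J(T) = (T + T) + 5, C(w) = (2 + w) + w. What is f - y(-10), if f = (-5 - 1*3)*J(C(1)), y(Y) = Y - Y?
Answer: -104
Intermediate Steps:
y(Y) = 0
C(w) = 2 + 2*w
J(T) = 5 + 2*T (J(T) = 2*T + 5 = 5 + 2*T)
f = -104 (f = (-5 - 1*3)*(5 + 2*(2 + 2*1)) = (-5 - 3)*(5 + 2*(2 + 2)) = -8*(5 + 2*4) = -8*(5 + 8) = -8*13 = -104)
f - y(-10) = -104 - 1*0 = -104 + 0 = -104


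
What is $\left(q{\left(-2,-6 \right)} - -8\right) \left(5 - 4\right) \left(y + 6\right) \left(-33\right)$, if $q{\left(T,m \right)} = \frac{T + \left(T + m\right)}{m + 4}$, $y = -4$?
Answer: $-858$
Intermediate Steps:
$q{\left(T,m \right)} = \frac{m + 2 T}{4 + m}$
$\left(q{\left(-2,-6 \right)} - -8\right) \left(5 - 4\right) \left(y + 6\right) \left(-33\right) = \left(\frac{-6 + 2 \left(-2\right)}{4 - 6} - -8\right) \left(5 - 4\right) \left(-4 + 6\right) \left(-33\right) = \left(\frac{-6 - 4}{-2} + 8\right) 1 \cdot 2 \left(-33\right) = \left(\left(- \frac{1}{2}\right) \left(-10\right) + 8\right) 2 \left(-33\right) = \left(5 + 8\right) \left(-66\right) = 13 \left(-66\right) = -858$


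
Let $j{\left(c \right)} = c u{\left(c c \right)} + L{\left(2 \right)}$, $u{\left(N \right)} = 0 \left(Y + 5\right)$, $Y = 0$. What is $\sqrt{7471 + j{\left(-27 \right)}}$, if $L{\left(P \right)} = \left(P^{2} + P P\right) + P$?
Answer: $\sqrt{7481} \approx 86.493$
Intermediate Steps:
$u{\left(N \right)} = 0$ ($u{\left(N \right)} = 0 \left(0 + 5\right) = 0 \cdot 5 = 0$)
$L{\left(P \right)} = P + 2 P^{2}$ ($L{\left(P \right)} = \left(P^{2} + P^{2}\right) + P = 2 P^{2} + P = P + 2 P^{2}$)
$j{\left(c \right)} = 10$ ($j{\left(c \right)} = c 0 + 2 \left(1 + 2 \cdot 2\right) = 0 + 2 \left(1 + 4\right) = 0 + 2 \cdot 5 = 0 + 10 = 10$)
$\sqrt{7471 + j{\left(-27 \right)}} = \sqrt{7471 + 10} = \sqrt{7481}$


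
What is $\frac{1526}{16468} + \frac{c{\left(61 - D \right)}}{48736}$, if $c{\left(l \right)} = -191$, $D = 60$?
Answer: $\frac{17806437}{200646112} \approx 0.088745$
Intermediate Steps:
$\frac{1526}{16468} + \frac{c{\left(61 - D \right)}}{48736} = \frac{1526}{16468} - \frac{191}{48736} = 1526 \cdot \frac{1}{16468} - \frac{191}{48736} = \frac{763}{8234} - \frac{191}{48736} = \frac{17806437}{200646112}$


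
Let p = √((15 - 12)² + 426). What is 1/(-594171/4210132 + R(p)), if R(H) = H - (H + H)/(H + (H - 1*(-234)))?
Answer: 4240820363660308/16732581292582905611 + 38809350486029848*√435/16732581292582905611 ≈ 0.048628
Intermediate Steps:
p = √435 (p = √(3² + 426) = √(9 + 426) = √435 ≈ 20.857)
R(H) = H - 2*H/(234 + 2*H) (R(H) = H - 2*H/(H + (H + 234)) = H - 2*H/(H + (234 + H)) = H - 2*H/(234 + 2*H))
1/(-594171/4210132 + R(p)) = 1/(-594171/4210132 + √435*(116 + √435)/(117 + √435))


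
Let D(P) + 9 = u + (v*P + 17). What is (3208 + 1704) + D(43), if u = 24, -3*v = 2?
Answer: 14746/3 ≈ 4915.3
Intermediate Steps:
v = -⅔ (v = -⅓*2 = -⅔ ≈ -0.66667)
D(P) = 32 - 2*P/3 (D(P) = -9 + (24 + (-2*P/3 + 17)) = -9 + (24 + (17 - 2*P/3)) = -9 + (41 - 2*P/3) = 32 - 2*P/3)
(3208 + 1704) + D(43) = (3208 + 1704) + (32 - ⅔*43) = 4912 + (32 - 86/3) = 4912 + 10/3 = 14746/3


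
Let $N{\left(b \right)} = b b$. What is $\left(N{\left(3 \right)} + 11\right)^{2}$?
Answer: $400$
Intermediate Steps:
$N{\left(b \right)} = b^{2}$
$\left(N{\left(3 \right)} + 11\right)^{2} = \left(3^{2} + 11\right)^{2} = \left(9 + 11\right)^{2} = 20^{2} = 400$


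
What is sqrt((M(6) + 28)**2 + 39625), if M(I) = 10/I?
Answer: sqrt(364546)/3 ≈ 201.26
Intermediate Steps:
sqrt((M(6) + 28)**2 + 39625) = sqrt((10/6 + 28)**2 + 39625) = sqrt((10*(1/6) + 28)**2 + 39625) = sqrt((5/3 + 28)**2 + 39625) = sqrt((89/3)**2 + 39625) = sqrt(7921/9 + 39625) = sqrt(364546/9) = sqrt(364546)/3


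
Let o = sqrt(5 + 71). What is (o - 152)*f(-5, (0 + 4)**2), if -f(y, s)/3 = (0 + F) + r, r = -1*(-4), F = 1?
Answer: 2280 - 30*sqrt(19) ≈ 2149.2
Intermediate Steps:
r = 4
o = 2*sqrt(19) (o = sqrt(76) = 2*sqrt(19) ≈ 8.7178)
f(y, s) = -15 (f(y, s) = -3*((0 + 1) + 4) = -3*(1 + 4) = -3*5 = -15)
(o - 152)*f(-5, (0 + 4)**2) = (2*sqrt(19) - 152)*(-15) = (-152 + 2*sqrt(19))*(-15) = 2280 - 30*sqrt(19)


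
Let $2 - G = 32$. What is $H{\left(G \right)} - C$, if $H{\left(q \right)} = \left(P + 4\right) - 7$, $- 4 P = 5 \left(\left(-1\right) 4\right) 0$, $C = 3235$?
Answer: $-3238$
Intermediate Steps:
$G = -30$ ($G = 2 - 32 = -30$)
$P = 0$ ($P = - \frac{5 \left(\left(-1\right) 4\right) 0}{4} = - \frac{5 \left(-4\right) 0}{4} = - \frac{\left(-20\right) 0}{4} = \left(- \frac{1}{4}\right) 0 = 0$)
$H{\left(q \right)} = -3$ ($H{\left(q \right)} = \left(0 + 4\right) - 7 = 4 - 7 = -3$)
$H{\left(G \right)} - C = -3 - 3235 = -3238$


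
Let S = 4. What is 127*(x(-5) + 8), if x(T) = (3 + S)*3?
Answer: 3683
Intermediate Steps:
x(T) = 21 (x(T) = (3 + 4)*3 = 7*3 = 21)
127*(x(-5) + 8) = 127*(21 + 8) = 127*29 = 3683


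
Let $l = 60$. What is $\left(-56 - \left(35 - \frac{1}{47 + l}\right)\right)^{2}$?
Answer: $\frac{94789696}{11449} \approx 8279.3$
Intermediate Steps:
$\left(-56 - \left(35 - \frac{1}{47 + l}\right)\right)^{2} = \left(-56 - \left(35 - \frac{1}{47 + 60}\right)\right)^{2} = \left(-56 - \left(35 - \frac{1}{107}\right)\right)^{2} = \left(-56 + \left(\frac{1}{107} - 35\right)\right)^{2} = \left(-56 - \frac{3744}{107}\right)^{2} = \left(- \frac{9736}{107}\right)^{2} = \frac{94789696}{11449}$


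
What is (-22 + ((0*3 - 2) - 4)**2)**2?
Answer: 196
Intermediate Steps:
(-22 + ((0*3 - 2) - 4)**2)**2 = (-22 + ((0 - 2) - 4)**2)**2 = (-22 + (-2 - 4)**2)**2 = (-22 + (-6)**2)**2 = (-22 + 36)**2 = 14**2 = 196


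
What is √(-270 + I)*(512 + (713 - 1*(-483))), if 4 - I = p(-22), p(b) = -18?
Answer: 3416*I*√62 ≈ 26898.0*I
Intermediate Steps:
I = 22 (I = 4 - 1*(-18) = 4 + 18 = 22)
√(-270 + I)*(512 + (713 - 1*(-483))) = √(-270 + 22)*(512 + (713 - 1*(-483))) = √(-248)*(512 + (713 + 483)) = (2*I*√62)*(512 + 1196) = (2*I*√62)*1708 = 3416*I*√62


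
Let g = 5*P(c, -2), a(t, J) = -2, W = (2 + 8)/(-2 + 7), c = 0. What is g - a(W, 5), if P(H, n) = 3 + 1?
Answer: 22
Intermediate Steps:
P(H, n) = 4
W = 2 (W = 10/5 = 10*(⅕) = 2)
g = 20 (g = 5*4 = 20)
g - a(W, 5) = 20 - 1*(-2) = 20 + 2 = 22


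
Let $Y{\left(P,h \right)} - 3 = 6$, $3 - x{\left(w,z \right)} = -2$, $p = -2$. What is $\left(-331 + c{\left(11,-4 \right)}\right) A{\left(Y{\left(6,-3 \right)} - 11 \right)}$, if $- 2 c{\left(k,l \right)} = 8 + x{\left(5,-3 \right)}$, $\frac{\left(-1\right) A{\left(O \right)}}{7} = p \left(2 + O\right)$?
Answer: $0$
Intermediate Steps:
$x{\left(w,z \right)} = 5$ ($x{\left(w,z \right)} = 3 - -2 = 3 + 2 = 5$)
$Y{\left(P,h \right)} = 9$ ($Y{\left(P,h \right)} = 3 + 6 = 9$)
$A{\left(O \right)} = 28 + 14 O$ ($A{\left(O \right)} = - 7 \left(- 2 \left(2 + O\right)\right) = - 7 \left(-4 - 2 O\right) = 28 + 14 O$)
$c{\left(k,l \right)} = - \frac{13}{2}$ ($c{\left(k,l \right)} = - \frac{8 + 5}{2} = \left(- \frac{1}{2}\right) 13 = - \frac{13}{2}$)
$\left(-331 + c{\left(11,-4 \right)}\right) A{\left(Y{\left(6,-3 \right)} - 11 \right)} = \left(-331 - \frac{13}{2}\right) \left(28 + 14 \left(9 - 11\right)\right) = - \frac{675 \left(28 + 14 \left(-2\right)\right)}{2} = - \frac{675 \left(28 - 28\right)}{2} = \left(- \frac{675}{2}\right) 0 = 0$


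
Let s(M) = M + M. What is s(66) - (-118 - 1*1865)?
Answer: 2115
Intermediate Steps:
s(M) = 2*M
s(66) - (-118 - 1*1865) = 2*66 - (-118 - 1*1865) = 132 - (-118 - 1865) = 132 - 1*(-1983) = 132 + 1983 = 2115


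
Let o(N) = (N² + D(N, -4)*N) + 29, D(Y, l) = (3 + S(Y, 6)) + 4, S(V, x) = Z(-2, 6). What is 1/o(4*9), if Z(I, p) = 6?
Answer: 1/1793 ≈ 0.00055772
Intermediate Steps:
S(V, x) = 6
D(Y, l) = 13 (D(Y, l) = (3 + 6) + 4 = 9 + 4 = 13)
o(N) = 29 + N² + 13*N (o(N) = (N² + 13*N) + 29 = 29 + N² + 13*N)
1/o(4*9) = 1/(29 + (4*9)² + 13*(4*9)) = 1/(29 + 36² + 13*36) = 1/(29 + 1296 + 468) = 1/1793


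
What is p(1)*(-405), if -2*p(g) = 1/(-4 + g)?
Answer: -135/2 ≈ -67.500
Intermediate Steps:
p(g) = -1/(2*(-4 + g))
p(1)*(-405) = -1/(-8 + 2*1)*(-405) = -1/(-8 + 2)*(-405) = -1/(-6)*(-405) = -1*(-⅙)*(-405) = (⅙)*(-405) = -135/2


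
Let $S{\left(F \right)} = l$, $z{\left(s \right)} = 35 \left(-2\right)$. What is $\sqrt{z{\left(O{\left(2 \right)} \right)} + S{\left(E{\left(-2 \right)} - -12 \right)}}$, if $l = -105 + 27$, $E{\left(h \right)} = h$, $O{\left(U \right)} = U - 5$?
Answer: $2 i \sqrt{37} \approx 12.166 i$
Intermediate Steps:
$O{\left(U \right)} = -5 + U$
$z{\left(s \right)} = -70$
$l = -78$
$S{\left(F \right)} = -78$
$\sqrt{z{\left(O{\left(2 \right)} \right)} + S{\left(E{\left(-2 \right)} - -12 \right)}} = \sqrt{-70 - 78} = \sqrt{-148} = 2 i \sqrt{37}$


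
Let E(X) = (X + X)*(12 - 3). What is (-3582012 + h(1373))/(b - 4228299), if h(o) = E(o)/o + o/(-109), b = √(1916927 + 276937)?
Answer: 550297215036327/649585872036511 + 780877438*√548466/1948757616109533 ≈ 0.84745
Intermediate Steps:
b = 2*√548466 (b = √2193864 = 2*√548466 ≈ 1481.2)
E(X) = 18*X (E(X) = (2*X)*9 = 18*X)
h(o) = 18 - o/109 (h(o) = (18*o)/o + o/(-109) = 18 + o*(-1/109) = 18 - o/109)
(-3582012 + h(1373))/(b - 4228299) = (-3582012 + (18 - 1/109*1373))/(2*√548466 - 4228299) = (-3582012 + (18 - 1373/109))/(-4228299 + 2*√548466) = (-3582012 + 589/109)/(-4228299 + 2*√548466) = -390438719/(109*(-4228299 + 2*√548466))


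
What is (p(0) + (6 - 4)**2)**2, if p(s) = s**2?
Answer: 16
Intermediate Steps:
(p(0) + (6 - 4)**2)**2 = (0**2 + (6 - 4)**2)**2 = (0 + 2**2)**2 = (0 + 4)**2 = 4**2 = 16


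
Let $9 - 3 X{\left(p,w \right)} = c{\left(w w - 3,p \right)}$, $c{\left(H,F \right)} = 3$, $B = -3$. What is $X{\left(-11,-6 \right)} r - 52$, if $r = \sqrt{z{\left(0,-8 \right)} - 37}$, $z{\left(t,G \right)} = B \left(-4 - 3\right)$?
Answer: $-52 + 8 i \approx -52.0 + 8.0 i$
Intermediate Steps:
$X{\left(p,w \right)} = 2$ ($X{\left(p,w \right)} = 3 - 1 = 2$)
$z{\left(t,G \right)} = 21$ ($z{\left(t,G \right)} = - 3 \left(-4 - 3\right) = \left(-3\right) \left(-7\right) = 21$)
$r = 4 i$ ($r = \sqrt{21 - 37} = \sqrt{-16} = 4 i \approx 4.0 i$)
$X{\left(-11,-6 \right)} r - 52 = 2 \cdot 4 i - 52 = 8 i - 52 = -52 + 8 i$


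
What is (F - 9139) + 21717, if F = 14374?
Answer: 26952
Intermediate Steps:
(F - 9139) + 21717 = (14374 - 9139) + 21717 = 5235 + 21717 = 26952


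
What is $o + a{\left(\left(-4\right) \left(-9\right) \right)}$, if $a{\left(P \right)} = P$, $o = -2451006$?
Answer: $-2450970$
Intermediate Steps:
$o + a{\left(\left(-4\right) \left(-9\right) \right)} = -2451006 - -36 = -2451006 + 36 = -2450970$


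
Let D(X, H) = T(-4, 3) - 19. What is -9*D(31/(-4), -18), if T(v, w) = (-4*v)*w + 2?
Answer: -279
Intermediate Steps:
T(v, w) = 2 - 4*v*w (T(v, w) = -4*v*w + 2 = 2 - 4*v*w)
D(X, H) = 31 (D(X, H) = (2 - 4*(-4)*3) - 19 = (2 + 48) - 19 = 50 - 19 = 31)
-9*D(31/(-4), -18) = -9*31 = -279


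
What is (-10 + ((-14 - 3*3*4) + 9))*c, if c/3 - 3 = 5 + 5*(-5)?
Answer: 2601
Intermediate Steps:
c = -51 (c = 9 + 3*(5 + 5*(-5)) = 9 + 3*(5 - 25) = 9 + 3*(-20) = 9 - 60 = -51)
(-10 + ((-14 - 3*3*4) + 9))*c = (-10 + ((-14 - 3*3*4) + 9))*(-51) = (-10 + ((-14 - 9*4) + 9))*(-51) = (-10 + ((-14 - 36) + 9))*(-51) = (-10 + (-50 + 9))*(-51) = (-10 - 41)*(-51) = -51*(-51) = 2601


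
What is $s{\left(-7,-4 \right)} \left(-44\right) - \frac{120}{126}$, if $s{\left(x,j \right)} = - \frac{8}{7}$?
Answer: $\frac{148}{3} \approx 49.333$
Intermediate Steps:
$s{\left(x,j \right)} = - \frac{8}{7}$ ($s{\left(x,j \right)} = \left(-8\right) \frac{1}{7} = - \frac{8}{7}$)
$s{\left(-7,-4 \right)} \left(-44\right) - \frac{120}{126} = \left(- \frac{8}{7}\right) \left(-44\right) - \frac{120}{126} = \frac{352}{7} - \frac{20}{21} = \frac{148}{3}$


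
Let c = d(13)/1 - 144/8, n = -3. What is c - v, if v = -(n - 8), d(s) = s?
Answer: -16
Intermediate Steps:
v = 11 (v = -(-3 - 8) = -1*(-11) = 11)
c = -5 (c = 13/1 - 144/8 = 13*1 - 144*⅛ = 13 - 18 = -5)
c - v = -5 - 1*11 = -5 - 11 = -16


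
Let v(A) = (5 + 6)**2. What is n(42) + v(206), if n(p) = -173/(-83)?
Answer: 10216/83 ≈ 123.08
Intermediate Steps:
n(p) = 173/83 (n(p) = -173*(-1/83) = 173/83)
v(A) = 121 (v(A) = 11**2 = 121)
n(42) + v(206) = 173/83 + 121 = 10216/83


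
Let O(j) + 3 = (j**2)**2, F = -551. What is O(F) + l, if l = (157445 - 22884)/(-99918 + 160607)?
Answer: 5593921619813983/60689 ≈ 9.2174e+10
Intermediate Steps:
O(j) = -3 + j**4 (O(j) = -3 + (j**2)**2 = -3 + j**4)
l = 134561/60689 ≈ 2.2172
O(F) + l = (-3 + (-551)**4) + 134561/60689 = (-3 + 92173567201) + 134561/60689 = 92173567198 + 134561/60689 = 5593921619813983/60689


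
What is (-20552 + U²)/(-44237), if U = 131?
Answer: 3391/44237 ≈ 0.076655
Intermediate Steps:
(-20552 + U²)/(-44237) = (-20552 + 131²)/(-44237) = (-20552 + 17161)*(-1/44237) = -3391*(-1/44237) = 3391/44237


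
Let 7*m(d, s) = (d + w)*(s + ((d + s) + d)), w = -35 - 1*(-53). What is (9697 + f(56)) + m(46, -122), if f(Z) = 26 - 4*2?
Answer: 58277/7 ≈ 8325.3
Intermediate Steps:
w = 18 (w = -35 + 53 = 18)
m(d, s) = (18 + d)*(2*d + 2*s)/7 (m(d, s) = ((d + 18)*(s + ((d + s) + d)))/7 = ((18 + d)*(s + (s + 2*d)))/7 = ((18 + d)*(2*d + 2*s))/7 = (18 + d)*(2*d + 2*s)/7)
f(Z) = 18 (f(Z) = 26 - 1*8 = 26 - 8 = 18)
(9697 + f(56)) + m(46, -122) = (9697 + 18) + ((2/7)*46² + (36/7)*46 + (36/7)*(-122) + (2/7)*46*(-122)) = 9715 + ((2/7)*2116 + 1656/7 - 4392/7 - 11224/7) = 9715 + (4232/7 + 1656/7 - 4392/7 - 11224/7) = 9715 - 9728/7 = 58277/7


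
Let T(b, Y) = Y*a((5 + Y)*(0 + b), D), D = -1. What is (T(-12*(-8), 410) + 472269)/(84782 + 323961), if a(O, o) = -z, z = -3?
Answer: 473499/408743 ≈ 1.1584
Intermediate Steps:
a(O, o) = 3 (a(O, o) = -1*(-3) = 3)
T(b, Y) = 3*Y (T(b, Y) = Y*3 = 3*Y)
(T(-12*(-8), 410) + 472269)/(84782 + 323961) = (3*410 + 472269)/(84782 + 323961) = (1230 + 472269)/408743 = 473499*(1/408743) = 473499/408743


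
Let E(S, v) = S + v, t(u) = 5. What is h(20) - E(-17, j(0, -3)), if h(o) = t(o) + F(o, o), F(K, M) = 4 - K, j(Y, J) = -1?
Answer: 7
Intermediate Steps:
h(o) = 9 - o (h(o) = 5 + (4 - o) = 9 - o)
h(20) - E(-17, j(0, -3)) = (9 - 1*20) - (-17 - 1) = (9 - 20) - 1*(-18) = -11 + 18 = 7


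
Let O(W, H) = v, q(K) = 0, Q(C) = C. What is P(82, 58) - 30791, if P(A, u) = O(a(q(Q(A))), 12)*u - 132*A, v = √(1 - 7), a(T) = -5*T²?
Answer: -41615 + 58*I*√6 ≈ -41615.0 + 142.07*I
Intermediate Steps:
v = I*√6 (v = √(-6) = I*√6 ≈ 2.4495*I)
O(W, H) = I*√6
P(A, u) = -132*A + I*u*√6 (P(A, u) = (I*√6)*u - 132*A = I*u*√6 - 132*A = -132*A + I*u*√6)
P(82, 58) - 30791 = (-132*82 + I*58*√6) - 30791 = (-10824 + 58*I*√6) - 30791 = -41615 + 58*I*√6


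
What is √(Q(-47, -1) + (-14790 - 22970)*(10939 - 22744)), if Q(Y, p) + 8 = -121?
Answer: 3*√49528519 ≈ 21113.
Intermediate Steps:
Q(Y, p) = -129 (Q(Y, p) = -8 - 121 = -129)
√(Q(-47, -1) + (-14790 - 22970)*(10939 - 22744)) = √(-129 + (-14790 - 22970)*(10939 - 22744)) = √(-129 - 37760*(-11805)) = √(-129 + 445756800) = √445756671 = 3*√49528519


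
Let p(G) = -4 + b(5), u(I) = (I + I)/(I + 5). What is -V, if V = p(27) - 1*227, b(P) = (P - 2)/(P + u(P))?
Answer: 461/2 ≈ 230.50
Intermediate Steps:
u(I) = 2*I/(5 + I) (u(I) = (2*I)/(5 + I) = 2*I/(5 + I))
b(P) = (-2 + P)/(P + 2*P/(5 + P)) (b(P) = (P - 2)/(P + 2*P/(5 + P)) = (-2 + P)/(P + 2*P/(5 + P)))
p(G) = -7/2 (p(G) = -4 + (-2 + 5)*(5 + 5)/(5*(7 + 5)) = -4 + (⅕)*3*10/12 = -4 + (⅕)*(1/12)*3*10 = -4 + ½ = -7/2)
V = -461/2 (V = -7/2 - 1*227 = -7/2 - 227 = -461/2 ≈ -230.50)
-V = -1*(-461/2) = 461/2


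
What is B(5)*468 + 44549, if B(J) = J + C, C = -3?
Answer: 45485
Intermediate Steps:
B(J) = -3 + J (B(J) = J - 3 = -3 + J)
B(5)*468 + 44549 = (-3 + 5)*468 + 44549 = 2*468 + 44549 = 936 + 44549 = 45485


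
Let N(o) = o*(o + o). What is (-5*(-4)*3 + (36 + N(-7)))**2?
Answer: 37636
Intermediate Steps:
N(o) = 2*o**2 (N(o) = o*(2*o) = 2*o**2)
(-5*(-4)*3 + (36 + N(-7)))**2 = (-5*(-4)*3 + (36 + 2*(-7)**2))**2 = (20*3 + (36 + 2*49))**2 = (60 + (36 + 98))**2 = (60 + 134)**2 = 194**2 = 37636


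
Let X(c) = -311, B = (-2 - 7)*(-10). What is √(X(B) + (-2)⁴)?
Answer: I*√295 ≈ 17.176*I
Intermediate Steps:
B = 90 (B = -9*(-10) = 90)
√(X(B) + (-2)⁴) = √(-311 + (-2)⁴) = √(-311 + 16) = √(-295) = I*√295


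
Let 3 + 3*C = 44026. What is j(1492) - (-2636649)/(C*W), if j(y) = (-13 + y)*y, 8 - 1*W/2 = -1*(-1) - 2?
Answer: 10225745769/4634 ≈ 2.2067e+6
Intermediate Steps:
W = 18 (W = 16 - 2*(-1*(-1) - 2) = 16 - 2*(1 - 2) = 16 - 2*(-1) = 16 + 2 = 18)
C = 44023/3 (C = -1 + (⅓)*44026 = -1 + 44026/3 = 44023/3 ≈ 14674.)
j(y) = y*(-13 + y)
j(1492) - (-2636649)/(C*W) = 1492*(-13 + 1492) - (-2636649)/((44023/3)*18) = 1492*1479 - (-2636649)/264138 = 2206668 - (-2636649)/264138 = 2206668 - 1*(-46257/4634) = 2206668 + 46257/4634 = 10225745769/4634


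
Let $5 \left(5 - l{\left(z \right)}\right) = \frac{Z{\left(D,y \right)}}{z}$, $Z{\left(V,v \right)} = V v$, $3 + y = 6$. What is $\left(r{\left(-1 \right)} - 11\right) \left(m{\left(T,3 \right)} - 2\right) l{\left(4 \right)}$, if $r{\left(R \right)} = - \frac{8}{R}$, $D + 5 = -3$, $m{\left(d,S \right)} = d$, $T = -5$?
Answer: $\frac{651}{5} \approx 130.2$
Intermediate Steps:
$y = 3$ ($y = -3 + 6 = 3$)
$D = -8$ ($D = -5 - 3 = -8$)
$l{\left(z \right)} = 5 + \frac{24}{5 z}$ ($l{\left(z \right)} = 5 - \frac{\left(-8\right) 3 \frac{1}{z}}{5} = 5 - \frac{\left(-24\right) \frac{1}{z}}{5} = 5 + \frac{24}{5 z}$)
$\left(r{\left(-1 \right)} - 11\right) \left(m{\left(T,3 \right)} - 2\right) l{\left(4 \right)} = \left(- \frac{8}{-1} - 11\right) \left(-5 - 2\right) \left(5 + \frac{24}{5 \cdot 4}\right) = \left(\left(-8\right) \left(-1\right) - 11\right) \left(- 7 \left(5 + \frac{24}{5} \cdot \frac{1}{4}\right)\right) = \left(8 - 11\right) \left(- 7 \left(5 + \frac{6}{5}\right)\right) = - 3 \left(\left(-7\right) \frac{31}{5}\right) = \left(-3\right) \left(- \frac{217}{5}\right) = \frac{651}{5}$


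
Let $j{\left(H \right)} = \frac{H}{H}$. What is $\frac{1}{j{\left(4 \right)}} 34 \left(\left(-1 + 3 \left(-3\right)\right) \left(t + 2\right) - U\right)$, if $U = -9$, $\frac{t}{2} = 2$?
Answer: $-1734$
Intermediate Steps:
$t = 4$ ($t = 2 \cdot 2 = 4$)
$j{\left(H \right)} = 1$
$\frac{1}{j{\left(4 \right)}} 34 \left(\left(-1 + 3 \left(-3\right)\right) \left(t + 2\right) - U\right) = 1^{-1} \cdot 34 \left(\left(-1 + 3 \left(-3\right)\right) \left(4 + 2\right) - -9\right) = 1 \cdot 34 \left(\left(-1 - 9\right) 6 + 9\right) = 34 \left(\left(-10\right) 6 + 9\right) = 34 \left(-60 + 9\right) = 34 \left(-51\right) = -1734$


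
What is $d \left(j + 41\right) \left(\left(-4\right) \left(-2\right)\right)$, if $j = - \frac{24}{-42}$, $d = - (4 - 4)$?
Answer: $0$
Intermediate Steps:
$d = 0$ ($d = \left(-1\right) 0 = 0$)
$j = \frac{4}{7}$ ($j = \left(-24\right) \left(- \frac{1}{42}\right) = \frac{4}{7} \approx 0.57143$)
$d \left(j + 41\right) \left(\left(-4\right) \left(-2\right)\right) = 0 \left(\frac{4}{7} + 41\right) \left(\left(-4\right) \left(-2\right)\right) = 0 \cdot \frac{291}{7} \cdot 8 = 0 \cdot 8 = 0$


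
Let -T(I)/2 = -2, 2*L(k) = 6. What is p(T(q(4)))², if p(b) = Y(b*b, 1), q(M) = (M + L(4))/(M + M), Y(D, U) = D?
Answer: 256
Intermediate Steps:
L(k) = 3 (L(k) = (½)*6 = 3)
q(M) = (3 + M)/(2*M) (q(M) = (M + 3)/(M + M) = (3 + M)/((2*M)) = (3 + M)*(1/(2*M)) = (3 + M)/(2*M))
T(I) = 4 (T(I) = -2*(-2) = 4)
p(b) = b² (p(b) = b*b = b²)
p(T(q(4)))² = (4²)² = 16² = 256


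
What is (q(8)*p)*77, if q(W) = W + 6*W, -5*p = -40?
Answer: 34496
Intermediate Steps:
p = 8 (p = -1/5*(-40) = 8)
q(W) = 7*W
(q(8)*p)*77 = ((7*8)*8)*77 = (56*8)*77 = 448*77 = 34496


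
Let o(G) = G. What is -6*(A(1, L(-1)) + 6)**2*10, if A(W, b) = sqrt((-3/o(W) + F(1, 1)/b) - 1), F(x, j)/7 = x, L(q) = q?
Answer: -1500 - 720*I*sqrt(11) ≈ -1500.0 - 2388.0*I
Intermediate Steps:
F(x, j) = 7*x
A(W, b) = sqrt(-1 - 3/W + 7/b) (A(W, b) = sqrt((-3/W + (7*1)/b) - 1) = sqrt((-3/W + 7/b) - 1) = sqrt(-1 - 3/W + 7/b))
-6*(A(1, L(-1)) + 6)**2*10 = -6*(sqrt(-1 - 3/1 + 7/(-1)) + 6)**2*10 = -6*(sqrt(-1 - 3*1 + 7*(-1)) + 6)**2*10 = -6*(sqrt(-1 - 3 - 7) + 6)**2*10 = -6*(sqrt(-11) + 6)**2*10 = -6*(I*sqrt(11) + 6)**2*10 = -6*(6 + I*sqrt(11))**2*10 = -60*(6 + I*sqrt(11))**2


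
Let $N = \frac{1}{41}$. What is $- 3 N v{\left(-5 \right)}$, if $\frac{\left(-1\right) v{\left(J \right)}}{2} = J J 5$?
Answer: $\frac{750}{41} \approx 18.293$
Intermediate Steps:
$N = \frac{1}{41} \approx 0.02439$
$v{\left(J \right)} = - 10 J^{2}$ ($v{\left(J \right)} = - 2 J J 5 = - 2 J^{2} \cdot 5 = - 2 \cdot 5 J^{2} = - 10 J^{2}$)
$- 3 N v{\left(-5 \right)} = \left(-3\right) \frac{1}{41} \left(- 10 \left(-5\right)^{2}\right) = - \frac{3 \left(\left(-10\right) 25\right)}{41} = \left(- \frac{3}{41}\right) \left(-250\right) = \frac{750}{41}$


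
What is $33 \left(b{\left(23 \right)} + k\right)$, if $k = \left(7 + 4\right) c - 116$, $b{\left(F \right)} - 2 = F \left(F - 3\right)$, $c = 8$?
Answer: $14322$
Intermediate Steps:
$b{\left(F \right)} = 2 + F \left(-3 + F\right)$ ($b{\left(F \right)} = 2 + F \left(F - 3\right) = 2 + F \left(-3 + F\right)$)
$k = -28$ ($k = \left(7 + 4\right) 8 - 116 = 11 \cdot 8 - 116 = 88 - 116 = -28$)
$33 \left(b{\left(23 \right)} + k\right) = 33 \left(\left(2 + 23^{2} - 69\right) - 28\right) = 33 \left(\left(2 + 529 - 69\right) - 28\right) = 33 \left(462 - 28\right) = 33 \cdot 434 = 14322$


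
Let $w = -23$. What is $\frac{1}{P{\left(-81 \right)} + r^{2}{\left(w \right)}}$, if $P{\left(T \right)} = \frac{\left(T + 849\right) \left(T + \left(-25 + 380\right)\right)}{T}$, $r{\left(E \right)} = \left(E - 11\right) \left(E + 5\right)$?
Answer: $\frac{27}{10042544} \approx 2.6886 \cdot 10^{-6}$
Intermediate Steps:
$r{\left(E \right)} = \left(-11 + E\right) \left(5 + E\right)$
$P{\left(T \right)} = \frac{\left(355 + T\right) \left(849 + T\right)}{T}$ ($P{\left(T \right)} = \frac{\left(849 + T\right) \left(T + 355\right)}{T} = \frac{\left(849 + T\right) \left(355 + T\right)}{T} = \frac{\left(355 + T\right) \left(849 + T\right)}{T}$)
$\frac{1}{P{\left(-81 \right)} + r^{2}{\left(w \right)}} = \frac{1}{\left(1204 - 81 + \frac{301395}{-81}\right) + \left(-55 + \left(-23\right)^{2} - -138\right)^{2}} = \frac{1}{\left(1204 - 81 + 301395 \left(- \frac{1}{81}\right)\right) + \left(-55 + 529 + 138\right)^{2}} = \frac{1}{\left(1204 - 81 - \frac{100465}{27}\right) + 612^{2}} = \frac{1}{- \frac{70144}{27} + 374544} = \frac{1}{\frac{10042544}{27}} = \frac{27}{10042544}$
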